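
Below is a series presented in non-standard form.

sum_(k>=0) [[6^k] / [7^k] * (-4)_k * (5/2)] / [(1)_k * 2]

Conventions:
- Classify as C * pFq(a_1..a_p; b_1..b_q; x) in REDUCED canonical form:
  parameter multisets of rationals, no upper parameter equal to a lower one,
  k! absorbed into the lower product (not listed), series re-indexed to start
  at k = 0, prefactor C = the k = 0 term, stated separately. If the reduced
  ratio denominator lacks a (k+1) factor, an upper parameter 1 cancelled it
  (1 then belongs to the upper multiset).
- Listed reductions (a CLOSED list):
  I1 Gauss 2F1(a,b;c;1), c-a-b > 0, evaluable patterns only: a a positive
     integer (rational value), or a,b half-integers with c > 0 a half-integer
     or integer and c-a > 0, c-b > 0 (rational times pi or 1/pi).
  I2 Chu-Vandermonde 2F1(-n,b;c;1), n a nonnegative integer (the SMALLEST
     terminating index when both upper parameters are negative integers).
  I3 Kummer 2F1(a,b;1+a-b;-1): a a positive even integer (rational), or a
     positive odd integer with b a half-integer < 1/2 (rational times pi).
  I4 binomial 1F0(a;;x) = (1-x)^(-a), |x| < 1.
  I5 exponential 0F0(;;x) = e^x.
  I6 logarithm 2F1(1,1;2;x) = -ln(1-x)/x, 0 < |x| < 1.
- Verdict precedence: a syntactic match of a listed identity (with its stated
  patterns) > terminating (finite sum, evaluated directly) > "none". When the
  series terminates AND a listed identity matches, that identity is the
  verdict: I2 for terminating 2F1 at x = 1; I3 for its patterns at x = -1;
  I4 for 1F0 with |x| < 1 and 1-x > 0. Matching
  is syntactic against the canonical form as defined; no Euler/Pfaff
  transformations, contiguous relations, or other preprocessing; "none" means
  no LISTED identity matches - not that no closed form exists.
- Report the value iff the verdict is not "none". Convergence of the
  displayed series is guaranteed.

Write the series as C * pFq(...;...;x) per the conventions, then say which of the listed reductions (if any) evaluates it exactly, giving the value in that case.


Classification (C = 5/4): 1F0 with upper {-4}, lower {-}, argument x = 6/7. Verdict at x = 6/7: the I4 binomial reduction matches (the 1F0 binomial series: exponent 4, x = 6/7). Sum: 5/9604.

Key step: t_0 being 5/4, (1)_k (C = 5/4, x = 6/7) is k! itself.
Adjacent-term ratio: r(k) = (6/7) * (k-4) / [(k+1)] - poly over poly, x = (6/7) from leading terms; C = 5/4 at k = 0.


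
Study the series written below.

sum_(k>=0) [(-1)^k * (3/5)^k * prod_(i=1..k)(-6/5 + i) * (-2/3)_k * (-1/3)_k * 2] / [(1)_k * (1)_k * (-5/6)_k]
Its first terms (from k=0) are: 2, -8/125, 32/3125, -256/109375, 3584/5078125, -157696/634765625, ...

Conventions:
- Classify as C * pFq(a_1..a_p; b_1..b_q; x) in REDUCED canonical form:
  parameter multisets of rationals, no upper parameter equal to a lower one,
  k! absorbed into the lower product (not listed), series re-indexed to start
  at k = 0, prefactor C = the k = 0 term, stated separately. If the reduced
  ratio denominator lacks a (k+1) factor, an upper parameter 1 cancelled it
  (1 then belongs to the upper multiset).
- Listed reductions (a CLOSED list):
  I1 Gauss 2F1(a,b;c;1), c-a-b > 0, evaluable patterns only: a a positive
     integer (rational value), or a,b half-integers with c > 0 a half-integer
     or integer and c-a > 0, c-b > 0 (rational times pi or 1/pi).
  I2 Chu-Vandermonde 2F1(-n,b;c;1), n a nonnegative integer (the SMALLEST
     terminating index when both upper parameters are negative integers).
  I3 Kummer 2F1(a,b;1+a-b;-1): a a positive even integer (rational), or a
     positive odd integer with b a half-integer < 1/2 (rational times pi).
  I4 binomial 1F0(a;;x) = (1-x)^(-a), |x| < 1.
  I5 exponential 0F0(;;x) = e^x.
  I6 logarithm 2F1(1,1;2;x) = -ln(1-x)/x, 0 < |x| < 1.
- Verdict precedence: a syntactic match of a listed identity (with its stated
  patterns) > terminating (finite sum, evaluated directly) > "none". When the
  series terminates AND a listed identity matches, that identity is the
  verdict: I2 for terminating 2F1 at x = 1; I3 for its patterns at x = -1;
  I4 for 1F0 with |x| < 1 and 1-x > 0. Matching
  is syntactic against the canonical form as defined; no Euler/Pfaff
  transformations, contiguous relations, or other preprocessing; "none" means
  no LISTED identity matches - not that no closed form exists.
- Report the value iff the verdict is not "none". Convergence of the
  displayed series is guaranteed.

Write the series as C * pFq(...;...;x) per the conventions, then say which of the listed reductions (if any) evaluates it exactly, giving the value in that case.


Classification (C = 2): 3F2 with upper {-2/3, -1/3, -1/5}, lower {-5/6, 1}, argument x = -3/5. Verdict: none. Every listed pattern misses the 3F2 form at -3/5, upper {-2/3, -1/3, -1/5}.

Key observation: t_0 being 2, the (-1)^k factor (C = 2) folds into the argument's sign.
Ratio: r(k) = (-3/5) * (k-2/3) (k-1/3) (k-1/5) / [(k-5/6) (k+1) (k+1)] - rational in k. x = (-3/5); t_0 = 2; negate the roots.


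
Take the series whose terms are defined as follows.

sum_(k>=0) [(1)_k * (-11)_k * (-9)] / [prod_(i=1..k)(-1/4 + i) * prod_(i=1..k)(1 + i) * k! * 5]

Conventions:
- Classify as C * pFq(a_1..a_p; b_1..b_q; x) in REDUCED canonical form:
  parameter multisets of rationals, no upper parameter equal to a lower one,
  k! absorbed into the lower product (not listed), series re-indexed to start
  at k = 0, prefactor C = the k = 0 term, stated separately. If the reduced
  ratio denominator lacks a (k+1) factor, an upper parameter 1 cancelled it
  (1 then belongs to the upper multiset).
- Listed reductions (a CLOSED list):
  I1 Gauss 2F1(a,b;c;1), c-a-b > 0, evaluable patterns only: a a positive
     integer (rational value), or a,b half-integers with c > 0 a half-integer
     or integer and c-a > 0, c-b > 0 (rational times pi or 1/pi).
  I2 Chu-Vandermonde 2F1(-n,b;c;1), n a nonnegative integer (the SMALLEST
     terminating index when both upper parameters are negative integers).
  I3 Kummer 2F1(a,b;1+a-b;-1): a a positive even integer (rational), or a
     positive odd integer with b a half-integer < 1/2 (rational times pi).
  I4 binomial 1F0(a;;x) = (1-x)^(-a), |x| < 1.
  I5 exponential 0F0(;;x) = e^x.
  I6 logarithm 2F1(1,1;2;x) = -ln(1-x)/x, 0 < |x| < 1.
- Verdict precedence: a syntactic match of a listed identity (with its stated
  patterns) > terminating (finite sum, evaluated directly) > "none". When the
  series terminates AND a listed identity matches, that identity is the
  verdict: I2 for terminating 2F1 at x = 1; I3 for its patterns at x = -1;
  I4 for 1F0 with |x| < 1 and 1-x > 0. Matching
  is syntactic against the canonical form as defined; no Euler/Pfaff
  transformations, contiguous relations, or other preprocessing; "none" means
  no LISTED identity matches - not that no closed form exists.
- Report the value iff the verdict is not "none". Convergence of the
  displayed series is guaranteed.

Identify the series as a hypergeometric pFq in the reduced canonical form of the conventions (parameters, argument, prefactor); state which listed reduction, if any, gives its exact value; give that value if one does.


Canonical form: C = -9/5 times 2F2 with upper {-11, 1}, lower {3/4, 2}, x = 1. Verdict: terminating. (-11)_k vanishes past k = 11, leaving a 12-term sum, computed directly. Sum: -10666863837131/123982386152625.

Key observation: from the first term -9/5: the constant factors (C = -9/5, x = 1) combine into one prefactor.
Consecutive-term ratio: r(k) = 1 * (k-11) (k+1) / [(k+3/4) (k+2) (k+1)] - poly over poly, x = 1 from leading terms; C = -9/5 at k = 0.


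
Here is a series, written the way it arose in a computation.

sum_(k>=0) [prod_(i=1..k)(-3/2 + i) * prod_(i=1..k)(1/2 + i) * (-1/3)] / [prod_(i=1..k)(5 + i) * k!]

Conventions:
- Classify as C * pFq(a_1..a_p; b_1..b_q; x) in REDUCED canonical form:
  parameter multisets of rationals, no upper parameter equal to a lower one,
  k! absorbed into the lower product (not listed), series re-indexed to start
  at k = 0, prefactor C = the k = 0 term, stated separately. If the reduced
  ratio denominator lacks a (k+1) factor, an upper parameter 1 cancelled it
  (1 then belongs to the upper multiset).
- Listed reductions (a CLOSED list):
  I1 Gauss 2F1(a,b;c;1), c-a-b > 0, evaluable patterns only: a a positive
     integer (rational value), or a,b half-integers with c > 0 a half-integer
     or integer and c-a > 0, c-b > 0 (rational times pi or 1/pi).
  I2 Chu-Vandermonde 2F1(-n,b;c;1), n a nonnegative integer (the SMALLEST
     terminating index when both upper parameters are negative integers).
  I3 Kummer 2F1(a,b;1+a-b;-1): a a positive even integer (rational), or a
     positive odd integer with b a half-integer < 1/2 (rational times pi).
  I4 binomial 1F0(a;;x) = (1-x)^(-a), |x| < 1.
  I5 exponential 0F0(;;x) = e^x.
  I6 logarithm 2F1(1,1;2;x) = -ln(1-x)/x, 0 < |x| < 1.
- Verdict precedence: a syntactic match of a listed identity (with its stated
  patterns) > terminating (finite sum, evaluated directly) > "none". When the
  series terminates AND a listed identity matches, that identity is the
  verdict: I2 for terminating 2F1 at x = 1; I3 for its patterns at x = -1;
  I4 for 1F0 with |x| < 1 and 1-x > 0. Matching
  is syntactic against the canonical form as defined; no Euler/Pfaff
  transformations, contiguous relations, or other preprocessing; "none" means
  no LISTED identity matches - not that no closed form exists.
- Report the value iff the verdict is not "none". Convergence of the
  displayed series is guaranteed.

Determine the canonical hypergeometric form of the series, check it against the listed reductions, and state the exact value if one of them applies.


Reduced: x = 1, 2F1, upper = {-1/2, 3/2}, lower = {6}, C = -1/3. Verdict: the half-integer Gauss pattern (I1) matches (x = 1; upper {-1/2, 3/2} half-integers, c = 6 in the evaluable pattern). Its exact value is (-65536/72765) / pi.

First insight: x = 1 and the lower running product (C = -1/3) is a rising factorial.
Step ratio: r(k) = 1 * (k-1/2) (k+3/2) / [(k+6) (k+1)] - rational in k. x = 1; t_0 = -1/3; negate the roots.


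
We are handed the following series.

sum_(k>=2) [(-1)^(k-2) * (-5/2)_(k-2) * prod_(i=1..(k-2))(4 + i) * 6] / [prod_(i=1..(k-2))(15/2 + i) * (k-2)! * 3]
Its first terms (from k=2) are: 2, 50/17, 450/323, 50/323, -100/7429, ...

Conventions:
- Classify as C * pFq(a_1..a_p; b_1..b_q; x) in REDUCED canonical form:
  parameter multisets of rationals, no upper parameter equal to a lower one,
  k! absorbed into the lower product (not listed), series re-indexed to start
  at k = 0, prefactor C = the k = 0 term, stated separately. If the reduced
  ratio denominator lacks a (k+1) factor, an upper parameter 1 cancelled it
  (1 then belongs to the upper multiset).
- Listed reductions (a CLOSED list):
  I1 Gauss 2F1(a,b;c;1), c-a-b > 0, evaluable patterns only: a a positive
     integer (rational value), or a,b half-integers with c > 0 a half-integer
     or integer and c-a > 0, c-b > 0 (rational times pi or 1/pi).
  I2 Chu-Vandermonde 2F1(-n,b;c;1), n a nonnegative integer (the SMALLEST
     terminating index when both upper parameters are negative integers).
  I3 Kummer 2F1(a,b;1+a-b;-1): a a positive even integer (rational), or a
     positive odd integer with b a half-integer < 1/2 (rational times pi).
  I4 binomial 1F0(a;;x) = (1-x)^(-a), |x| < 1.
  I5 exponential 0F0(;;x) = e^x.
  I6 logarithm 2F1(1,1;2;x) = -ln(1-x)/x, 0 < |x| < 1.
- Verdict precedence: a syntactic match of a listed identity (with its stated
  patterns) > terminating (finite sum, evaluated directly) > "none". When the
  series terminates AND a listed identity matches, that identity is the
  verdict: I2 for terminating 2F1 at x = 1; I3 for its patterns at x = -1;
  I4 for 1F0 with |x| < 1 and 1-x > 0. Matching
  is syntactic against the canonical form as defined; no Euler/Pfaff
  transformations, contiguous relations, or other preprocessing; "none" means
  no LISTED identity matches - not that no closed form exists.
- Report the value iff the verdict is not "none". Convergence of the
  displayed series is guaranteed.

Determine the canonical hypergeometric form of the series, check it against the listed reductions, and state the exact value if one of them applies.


This is 2 * 2F1(-5/2, 5; 17/2; -1) in reduced canonical form. Verdict at x = -1: the Kummer evaluation I3 matches (x = -1; c = 17/2 equals 1+a-b for upper {-5/2, 5}: listed pattern). Exact value: (135135/65536) * pi.

Key observation: x = (-1) and the constant factors (C = 2, x = -1) combine into one prefactor.
Consecutive-term ratio: r(k) = (-1) * (k-5/2) (k+5) / [(k+17/2) (k+1)] - rational in k, leading ratio (-1); with t_0 = 2, classification follows.


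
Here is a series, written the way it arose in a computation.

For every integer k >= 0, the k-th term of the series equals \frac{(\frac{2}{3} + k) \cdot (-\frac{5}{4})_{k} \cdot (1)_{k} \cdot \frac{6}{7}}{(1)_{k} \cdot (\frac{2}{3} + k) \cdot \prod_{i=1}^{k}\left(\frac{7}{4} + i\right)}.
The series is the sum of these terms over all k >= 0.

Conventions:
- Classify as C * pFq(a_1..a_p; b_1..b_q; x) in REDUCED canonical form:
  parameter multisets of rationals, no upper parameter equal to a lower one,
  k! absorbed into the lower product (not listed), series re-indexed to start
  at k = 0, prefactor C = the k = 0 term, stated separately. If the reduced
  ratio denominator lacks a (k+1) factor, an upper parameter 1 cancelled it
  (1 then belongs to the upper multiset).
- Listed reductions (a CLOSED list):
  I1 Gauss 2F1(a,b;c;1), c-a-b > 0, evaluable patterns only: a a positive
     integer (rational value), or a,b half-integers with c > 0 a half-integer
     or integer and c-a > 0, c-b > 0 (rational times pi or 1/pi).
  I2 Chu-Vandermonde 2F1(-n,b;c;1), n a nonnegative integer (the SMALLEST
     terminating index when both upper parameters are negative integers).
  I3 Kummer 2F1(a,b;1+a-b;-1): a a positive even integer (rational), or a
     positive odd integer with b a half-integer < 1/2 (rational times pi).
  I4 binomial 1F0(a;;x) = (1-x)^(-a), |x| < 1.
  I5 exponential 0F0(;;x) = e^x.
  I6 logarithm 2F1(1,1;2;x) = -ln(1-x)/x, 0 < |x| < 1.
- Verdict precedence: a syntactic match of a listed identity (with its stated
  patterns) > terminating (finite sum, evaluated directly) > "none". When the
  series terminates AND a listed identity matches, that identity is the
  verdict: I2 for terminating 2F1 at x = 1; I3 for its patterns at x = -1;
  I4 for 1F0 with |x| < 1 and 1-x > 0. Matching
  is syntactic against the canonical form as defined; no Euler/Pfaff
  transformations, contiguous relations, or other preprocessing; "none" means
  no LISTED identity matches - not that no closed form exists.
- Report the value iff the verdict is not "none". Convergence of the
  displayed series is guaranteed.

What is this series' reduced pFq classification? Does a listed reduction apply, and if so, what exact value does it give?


Reduced: x = 1, 2F1, upper = {-\frac{5}{4}, 1}, lower = {\frac{11}{4}}, C = \frac{6}{7}. Verdict: this is Gauss (I1, integer-parameter pattern) (x = 1: the Gamma ratio telescopes since c-a-b = 3 > 0 and a = 1 in Z>0). Exact value: \frac{1}{2}.

Key step: t_0 = \frac{6}{7} here, and (1)_k (prefactor 6/7) is k! itself.
Term ratio: r(k) = 1 * (k-\frac{5}{4}) (k+1) / [(k+\frac{11}{4}) (k+1)] - rational; roots negated = parameters, x = 1, C = \frac{6}{7}.


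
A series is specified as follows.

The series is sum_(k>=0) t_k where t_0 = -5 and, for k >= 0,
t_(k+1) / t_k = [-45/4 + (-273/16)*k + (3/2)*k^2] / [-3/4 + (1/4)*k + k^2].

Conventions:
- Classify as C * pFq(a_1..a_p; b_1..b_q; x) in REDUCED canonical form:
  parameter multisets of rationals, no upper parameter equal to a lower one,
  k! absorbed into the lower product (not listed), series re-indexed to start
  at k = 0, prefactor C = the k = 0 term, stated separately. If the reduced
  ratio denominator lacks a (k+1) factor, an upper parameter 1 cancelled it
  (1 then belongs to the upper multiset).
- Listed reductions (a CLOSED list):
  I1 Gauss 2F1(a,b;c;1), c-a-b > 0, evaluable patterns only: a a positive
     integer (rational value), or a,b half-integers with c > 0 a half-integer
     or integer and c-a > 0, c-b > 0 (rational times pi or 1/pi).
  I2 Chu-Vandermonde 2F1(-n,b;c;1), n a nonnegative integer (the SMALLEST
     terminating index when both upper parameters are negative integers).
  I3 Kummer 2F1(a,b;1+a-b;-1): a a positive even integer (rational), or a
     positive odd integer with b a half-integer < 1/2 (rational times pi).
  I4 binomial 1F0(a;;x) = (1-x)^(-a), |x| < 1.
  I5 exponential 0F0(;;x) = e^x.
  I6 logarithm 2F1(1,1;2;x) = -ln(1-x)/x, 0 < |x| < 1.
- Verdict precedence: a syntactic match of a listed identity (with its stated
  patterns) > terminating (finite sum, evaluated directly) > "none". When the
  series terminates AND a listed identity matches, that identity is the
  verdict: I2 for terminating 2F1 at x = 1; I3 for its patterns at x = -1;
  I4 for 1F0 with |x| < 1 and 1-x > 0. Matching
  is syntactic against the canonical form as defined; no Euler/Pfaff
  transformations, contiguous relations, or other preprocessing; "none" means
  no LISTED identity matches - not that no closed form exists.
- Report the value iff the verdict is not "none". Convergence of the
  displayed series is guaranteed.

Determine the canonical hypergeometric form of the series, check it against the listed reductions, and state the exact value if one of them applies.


At argument 3/2: a 2F1 with upper {-12, 5/8}, lower {-3/4}, scaled by C = -5. Verdict: terminating - upper -12 stops the sum at k = 12; the 13 terms are added exactly. Hence: 23751163723/11693719552.

Key observation: t_0 being -5, factor the ratio over Q (C = -5): negated roots = parameters.
Step ratio: r(k) = (3/2) * (k-12) (k+5/8) / [(k-3/4) (k+1)] - rational; roots negated = parameters, x = (3/2), C = -5.


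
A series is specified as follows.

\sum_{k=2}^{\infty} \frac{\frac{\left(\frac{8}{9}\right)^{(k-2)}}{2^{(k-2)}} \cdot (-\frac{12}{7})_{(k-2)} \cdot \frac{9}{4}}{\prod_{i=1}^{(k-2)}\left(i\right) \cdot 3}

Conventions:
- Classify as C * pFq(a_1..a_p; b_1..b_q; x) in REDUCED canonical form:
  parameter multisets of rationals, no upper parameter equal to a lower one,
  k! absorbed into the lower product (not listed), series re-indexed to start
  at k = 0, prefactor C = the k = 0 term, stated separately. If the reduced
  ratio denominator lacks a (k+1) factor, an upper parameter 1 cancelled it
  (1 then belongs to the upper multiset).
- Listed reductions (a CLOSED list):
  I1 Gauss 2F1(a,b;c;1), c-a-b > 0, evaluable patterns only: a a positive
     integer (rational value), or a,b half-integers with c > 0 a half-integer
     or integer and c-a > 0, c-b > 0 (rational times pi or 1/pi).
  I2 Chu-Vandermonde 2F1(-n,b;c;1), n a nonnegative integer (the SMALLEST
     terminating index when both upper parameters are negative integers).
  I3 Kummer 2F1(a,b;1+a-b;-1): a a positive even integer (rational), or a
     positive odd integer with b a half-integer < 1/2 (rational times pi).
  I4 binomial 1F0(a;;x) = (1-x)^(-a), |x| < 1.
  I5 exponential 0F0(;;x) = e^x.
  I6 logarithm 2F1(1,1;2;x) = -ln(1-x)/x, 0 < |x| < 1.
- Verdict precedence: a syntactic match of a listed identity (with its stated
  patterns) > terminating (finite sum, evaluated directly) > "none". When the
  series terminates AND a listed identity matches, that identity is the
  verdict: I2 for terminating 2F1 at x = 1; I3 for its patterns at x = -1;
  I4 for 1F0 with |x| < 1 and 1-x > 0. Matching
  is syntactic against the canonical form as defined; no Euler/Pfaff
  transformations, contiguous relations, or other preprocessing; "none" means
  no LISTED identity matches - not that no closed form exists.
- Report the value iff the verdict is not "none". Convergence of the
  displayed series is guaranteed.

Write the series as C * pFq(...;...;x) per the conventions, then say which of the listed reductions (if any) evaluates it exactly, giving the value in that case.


At argument \frac{4}{9}: a 1F0 with upper {-\frac{12}{7}}, lower {-}, scaled by C = \frac{3}{4}. Verdict: this is the binomial series (I4) (the 1F0 binomial series: exponent 12/7, x = \frac{4}{9}). Hence: \frac{3}{4} \cdot \left(\frac{5}{9}\right)^{\frac{12}{7}}.

The tell: t_0 = \frac{3}{4} here, and the product of the first k integers (prefactor 3/4) is k!.
Term ratio: r(k) = \frac{4}{9} * (k-\frac{12}{7}) / [(k+1)] - rational; roots negated = parameters, x = \frac{4}{9}, C = \frac{3}{4}.


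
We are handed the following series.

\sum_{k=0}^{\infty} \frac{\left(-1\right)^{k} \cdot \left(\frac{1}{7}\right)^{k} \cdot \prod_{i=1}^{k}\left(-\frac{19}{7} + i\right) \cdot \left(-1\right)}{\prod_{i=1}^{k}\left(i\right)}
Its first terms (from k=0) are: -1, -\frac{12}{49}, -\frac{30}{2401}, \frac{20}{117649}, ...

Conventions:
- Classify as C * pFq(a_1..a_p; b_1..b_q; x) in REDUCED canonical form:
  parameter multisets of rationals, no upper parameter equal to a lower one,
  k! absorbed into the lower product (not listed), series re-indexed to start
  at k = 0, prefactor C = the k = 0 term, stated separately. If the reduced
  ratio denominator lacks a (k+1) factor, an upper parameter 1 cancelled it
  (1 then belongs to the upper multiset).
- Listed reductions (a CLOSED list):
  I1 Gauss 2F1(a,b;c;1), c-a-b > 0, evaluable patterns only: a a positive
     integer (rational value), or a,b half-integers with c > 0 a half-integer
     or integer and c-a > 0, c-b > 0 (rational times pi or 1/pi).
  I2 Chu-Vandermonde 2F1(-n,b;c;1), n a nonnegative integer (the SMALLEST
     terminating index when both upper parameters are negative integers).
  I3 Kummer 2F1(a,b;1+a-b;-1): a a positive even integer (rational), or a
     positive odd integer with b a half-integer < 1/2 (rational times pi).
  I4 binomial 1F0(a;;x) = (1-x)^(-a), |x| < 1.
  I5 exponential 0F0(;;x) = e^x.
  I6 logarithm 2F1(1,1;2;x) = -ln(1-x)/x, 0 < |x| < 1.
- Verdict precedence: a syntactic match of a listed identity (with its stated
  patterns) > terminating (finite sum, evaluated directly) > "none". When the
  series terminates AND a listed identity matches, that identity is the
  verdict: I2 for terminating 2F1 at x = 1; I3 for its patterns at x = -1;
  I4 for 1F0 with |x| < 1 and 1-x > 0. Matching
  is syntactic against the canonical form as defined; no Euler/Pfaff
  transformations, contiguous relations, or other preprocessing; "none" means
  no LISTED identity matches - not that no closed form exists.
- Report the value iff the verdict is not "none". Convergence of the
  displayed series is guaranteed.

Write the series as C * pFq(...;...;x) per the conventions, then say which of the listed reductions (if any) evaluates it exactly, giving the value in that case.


With C = -1: the canonical form is 1F0(-\frac{12}{7}; -; -\frac{1}{7}). Verdict: this is the I4 binomial reduction (the 1F0 binomial series: exponent 12/7, x = -\frac{1}{7}). Its exact value is \left(-1\right) \cdot \left(\frac{8}{7}\right)^{\frac{12}{7}}.

First insight: t_0 = -1 here, and the (-1)^k factor (C = -1) folds into the argument's sign.
Ratio: r(k) = -\frac{1}{7} * (k-\frac{12}{7}) / [(k+1)] - poly over poly, x = -\frac{1}{7} from leading terms; C = -1 at k = 0.


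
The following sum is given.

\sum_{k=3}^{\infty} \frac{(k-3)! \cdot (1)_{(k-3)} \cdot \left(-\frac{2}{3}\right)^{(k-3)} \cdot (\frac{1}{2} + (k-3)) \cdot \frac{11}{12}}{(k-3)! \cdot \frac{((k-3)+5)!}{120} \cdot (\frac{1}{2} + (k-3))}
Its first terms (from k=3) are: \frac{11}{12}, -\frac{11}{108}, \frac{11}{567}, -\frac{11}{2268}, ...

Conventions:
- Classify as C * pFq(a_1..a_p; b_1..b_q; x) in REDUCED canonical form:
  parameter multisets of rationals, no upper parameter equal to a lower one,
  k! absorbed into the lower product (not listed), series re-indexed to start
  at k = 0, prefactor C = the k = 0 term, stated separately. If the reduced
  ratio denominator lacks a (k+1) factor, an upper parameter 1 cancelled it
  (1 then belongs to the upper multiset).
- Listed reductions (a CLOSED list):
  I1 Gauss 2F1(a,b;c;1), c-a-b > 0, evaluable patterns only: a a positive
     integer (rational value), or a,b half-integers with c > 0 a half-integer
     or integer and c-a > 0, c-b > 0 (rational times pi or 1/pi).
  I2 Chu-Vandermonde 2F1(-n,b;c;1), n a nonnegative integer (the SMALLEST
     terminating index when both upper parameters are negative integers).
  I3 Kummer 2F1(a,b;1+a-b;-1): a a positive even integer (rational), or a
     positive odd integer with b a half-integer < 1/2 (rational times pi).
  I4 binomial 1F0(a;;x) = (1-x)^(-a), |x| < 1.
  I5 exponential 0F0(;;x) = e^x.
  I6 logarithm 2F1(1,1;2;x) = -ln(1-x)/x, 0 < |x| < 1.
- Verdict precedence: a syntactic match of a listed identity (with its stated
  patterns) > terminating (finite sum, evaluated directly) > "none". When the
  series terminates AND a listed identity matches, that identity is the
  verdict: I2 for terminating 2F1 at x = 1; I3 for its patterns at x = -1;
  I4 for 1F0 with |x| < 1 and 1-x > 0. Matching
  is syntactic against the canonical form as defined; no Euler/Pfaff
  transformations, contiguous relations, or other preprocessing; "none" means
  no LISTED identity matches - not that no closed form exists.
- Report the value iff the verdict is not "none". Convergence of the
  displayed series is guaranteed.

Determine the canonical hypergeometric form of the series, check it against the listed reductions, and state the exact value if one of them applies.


The tell: t_0 being \frac{11}{12}, the factorial ratio (prefactor 11/12) (k+a-1)!/(a-1)! is a rising factorial (a)_k.
Term ratio: r(k) = -\frac{2}{3} * (k+1) (k+1) / [(k+6) (k+1)] - rational; roots negated = parameters, x = -\frac{2}{3}, C = \frac{11}{12}.

Reduced: x = -\frac{2}{3}, 2F1, upper = {1, 1}, lower = {6}, C = \frac{11}{12}. Verdict: none - this 2F1 at x = -\frac{2}{3} matches no listed pattern, and upper {1, 1} holds no stopper.


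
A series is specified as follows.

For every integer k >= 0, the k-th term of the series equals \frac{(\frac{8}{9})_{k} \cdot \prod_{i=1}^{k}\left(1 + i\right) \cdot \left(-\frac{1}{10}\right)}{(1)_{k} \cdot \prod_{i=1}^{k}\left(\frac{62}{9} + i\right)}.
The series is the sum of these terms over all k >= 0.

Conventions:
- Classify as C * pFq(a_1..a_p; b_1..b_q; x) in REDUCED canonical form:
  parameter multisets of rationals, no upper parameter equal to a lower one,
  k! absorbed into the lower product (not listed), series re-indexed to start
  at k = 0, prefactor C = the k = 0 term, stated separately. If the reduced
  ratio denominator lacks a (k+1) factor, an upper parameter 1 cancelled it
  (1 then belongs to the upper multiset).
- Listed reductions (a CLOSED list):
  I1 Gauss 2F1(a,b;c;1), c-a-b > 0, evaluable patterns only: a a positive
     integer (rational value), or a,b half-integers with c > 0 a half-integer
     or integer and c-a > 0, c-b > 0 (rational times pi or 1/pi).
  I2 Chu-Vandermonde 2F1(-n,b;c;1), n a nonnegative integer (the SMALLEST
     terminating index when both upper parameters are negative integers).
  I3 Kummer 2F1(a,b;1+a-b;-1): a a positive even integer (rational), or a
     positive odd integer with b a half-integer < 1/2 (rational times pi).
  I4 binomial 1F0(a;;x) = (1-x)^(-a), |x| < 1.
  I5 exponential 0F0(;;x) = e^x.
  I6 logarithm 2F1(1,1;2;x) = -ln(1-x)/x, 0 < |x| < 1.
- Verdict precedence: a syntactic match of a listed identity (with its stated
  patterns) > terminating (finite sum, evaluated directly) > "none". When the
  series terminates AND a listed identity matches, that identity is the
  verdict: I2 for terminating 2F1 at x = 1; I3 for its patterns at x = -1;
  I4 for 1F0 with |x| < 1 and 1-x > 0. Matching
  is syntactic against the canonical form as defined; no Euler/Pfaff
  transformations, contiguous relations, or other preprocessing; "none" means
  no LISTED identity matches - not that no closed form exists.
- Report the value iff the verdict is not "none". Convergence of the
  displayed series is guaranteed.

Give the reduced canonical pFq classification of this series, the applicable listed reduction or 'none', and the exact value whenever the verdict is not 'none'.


The series (x = 1) is 2F1: upper {\frac{8}{9}, 2}, lower {\frac{71}{9}}, prefactor -\frac{1}{10}. Verdict: this is the Gauss summation I1 (x = 1: the Gamma ratio telescopes since c-a-b = 5 > 0 and a = 2 in Z>0). Exact value: -\frac{1643}{12150}.

First insight: t_0 being -\frac{1}{10}, the lower running product (prefactor -1/10) is a rising factorial.
Step ratio: r(k) = 1 * (k+\frac{8}{9}) (k+2) / [(k+\frac{71}{9}) (k+1)] - rational in k, leading ratio 1; with t_0 = -\frac{1}{10}, classification follows.


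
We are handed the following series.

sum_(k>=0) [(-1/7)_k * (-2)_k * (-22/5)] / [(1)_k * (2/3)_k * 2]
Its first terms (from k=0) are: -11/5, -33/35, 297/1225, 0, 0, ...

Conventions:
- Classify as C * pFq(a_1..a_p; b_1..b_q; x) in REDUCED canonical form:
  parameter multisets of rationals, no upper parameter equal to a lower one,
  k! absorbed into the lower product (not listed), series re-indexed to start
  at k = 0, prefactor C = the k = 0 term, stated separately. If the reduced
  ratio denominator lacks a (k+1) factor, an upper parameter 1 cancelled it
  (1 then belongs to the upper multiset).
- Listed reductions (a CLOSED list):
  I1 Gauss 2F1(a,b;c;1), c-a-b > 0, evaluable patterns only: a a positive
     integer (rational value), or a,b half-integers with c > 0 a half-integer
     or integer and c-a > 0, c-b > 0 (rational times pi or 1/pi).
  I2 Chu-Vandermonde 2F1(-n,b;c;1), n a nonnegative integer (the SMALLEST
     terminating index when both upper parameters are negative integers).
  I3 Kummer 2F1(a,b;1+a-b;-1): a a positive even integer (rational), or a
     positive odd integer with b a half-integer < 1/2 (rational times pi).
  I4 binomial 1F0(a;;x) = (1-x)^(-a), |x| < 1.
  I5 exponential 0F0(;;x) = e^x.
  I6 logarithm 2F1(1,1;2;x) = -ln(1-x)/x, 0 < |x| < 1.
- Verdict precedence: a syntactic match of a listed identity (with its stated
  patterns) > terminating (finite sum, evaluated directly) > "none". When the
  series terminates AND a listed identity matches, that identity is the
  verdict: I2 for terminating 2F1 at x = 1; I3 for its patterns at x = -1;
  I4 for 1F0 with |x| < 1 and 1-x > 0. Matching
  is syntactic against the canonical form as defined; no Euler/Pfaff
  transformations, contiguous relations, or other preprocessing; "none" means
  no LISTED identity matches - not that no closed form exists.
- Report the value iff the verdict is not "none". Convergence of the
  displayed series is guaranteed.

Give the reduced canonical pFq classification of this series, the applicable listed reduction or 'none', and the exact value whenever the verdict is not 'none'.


The series (x = 1) is 2F1: upper {-2, -1/7}, lower {2/3}, prefactor -11/5. Verdict (x = 1): the Chu-Vandermonde identity I2 applies (terminating 2F1 at x = 1 with n = 2, b = -1/7, c = 2/3). Exact value: -3553/1225.

The tell: x = 1 and the constant factors (C = -11/5, x = 1) combine into one prefactor.
Consecutive-term ratio: r(k) = 1 * (k-2) (k-1/7) / [(k+2/3) (k+1)] - rational; roots negated = parameters, x = 1, C = -11/5.


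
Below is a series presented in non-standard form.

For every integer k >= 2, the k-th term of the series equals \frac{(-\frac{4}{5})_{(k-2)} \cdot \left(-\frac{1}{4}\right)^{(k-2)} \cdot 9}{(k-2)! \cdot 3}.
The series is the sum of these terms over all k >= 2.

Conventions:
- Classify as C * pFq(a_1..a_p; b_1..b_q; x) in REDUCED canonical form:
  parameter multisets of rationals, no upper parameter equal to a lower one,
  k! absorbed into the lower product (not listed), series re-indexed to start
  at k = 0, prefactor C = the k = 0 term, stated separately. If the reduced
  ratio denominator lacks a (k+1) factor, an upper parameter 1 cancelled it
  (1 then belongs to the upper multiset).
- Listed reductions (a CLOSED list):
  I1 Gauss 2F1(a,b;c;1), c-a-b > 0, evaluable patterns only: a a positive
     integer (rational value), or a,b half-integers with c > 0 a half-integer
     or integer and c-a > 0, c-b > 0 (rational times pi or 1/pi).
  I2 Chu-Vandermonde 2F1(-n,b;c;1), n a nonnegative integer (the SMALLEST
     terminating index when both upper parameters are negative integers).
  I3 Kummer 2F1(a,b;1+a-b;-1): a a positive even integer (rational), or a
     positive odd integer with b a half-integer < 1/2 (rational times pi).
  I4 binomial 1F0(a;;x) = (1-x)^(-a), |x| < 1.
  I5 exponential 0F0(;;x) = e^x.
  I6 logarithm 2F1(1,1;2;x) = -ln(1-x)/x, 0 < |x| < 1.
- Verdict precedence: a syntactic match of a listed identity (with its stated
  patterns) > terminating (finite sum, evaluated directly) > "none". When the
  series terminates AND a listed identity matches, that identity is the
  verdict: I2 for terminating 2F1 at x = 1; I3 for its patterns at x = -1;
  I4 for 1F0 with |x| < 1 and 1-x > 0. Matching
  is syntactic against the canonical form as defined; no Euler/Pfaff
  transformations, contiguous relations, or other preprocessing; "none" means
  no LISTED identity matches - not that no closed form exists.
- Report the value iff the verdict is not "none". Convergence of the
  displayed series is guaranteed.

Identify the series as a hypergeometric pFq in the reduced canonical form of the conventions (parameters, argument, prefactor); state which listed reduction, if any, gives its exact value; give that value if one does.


With C = 3: the canonical form is 1F0(-\frac{4}{5}; -; -\frac{1}{4}). Verdict: this is the I4 binomial reduction (the 1F0 binomial series: exponent 4/5, x = -\frac{1}{4}). Exact value: 3 \cdot \left(\frac{5}{4}\right)^{\frac{4}{5}}.

First insight: t_0 being 3, the constant factors (prefactor 3) combine into one prefactor.
Ratio: r(k) = -\frac{1}{4} * (k-\frac{4}{5}) / [(k+1)] ; factor over Q: parameters, x = -\frac{1}{4}, and C = 3.


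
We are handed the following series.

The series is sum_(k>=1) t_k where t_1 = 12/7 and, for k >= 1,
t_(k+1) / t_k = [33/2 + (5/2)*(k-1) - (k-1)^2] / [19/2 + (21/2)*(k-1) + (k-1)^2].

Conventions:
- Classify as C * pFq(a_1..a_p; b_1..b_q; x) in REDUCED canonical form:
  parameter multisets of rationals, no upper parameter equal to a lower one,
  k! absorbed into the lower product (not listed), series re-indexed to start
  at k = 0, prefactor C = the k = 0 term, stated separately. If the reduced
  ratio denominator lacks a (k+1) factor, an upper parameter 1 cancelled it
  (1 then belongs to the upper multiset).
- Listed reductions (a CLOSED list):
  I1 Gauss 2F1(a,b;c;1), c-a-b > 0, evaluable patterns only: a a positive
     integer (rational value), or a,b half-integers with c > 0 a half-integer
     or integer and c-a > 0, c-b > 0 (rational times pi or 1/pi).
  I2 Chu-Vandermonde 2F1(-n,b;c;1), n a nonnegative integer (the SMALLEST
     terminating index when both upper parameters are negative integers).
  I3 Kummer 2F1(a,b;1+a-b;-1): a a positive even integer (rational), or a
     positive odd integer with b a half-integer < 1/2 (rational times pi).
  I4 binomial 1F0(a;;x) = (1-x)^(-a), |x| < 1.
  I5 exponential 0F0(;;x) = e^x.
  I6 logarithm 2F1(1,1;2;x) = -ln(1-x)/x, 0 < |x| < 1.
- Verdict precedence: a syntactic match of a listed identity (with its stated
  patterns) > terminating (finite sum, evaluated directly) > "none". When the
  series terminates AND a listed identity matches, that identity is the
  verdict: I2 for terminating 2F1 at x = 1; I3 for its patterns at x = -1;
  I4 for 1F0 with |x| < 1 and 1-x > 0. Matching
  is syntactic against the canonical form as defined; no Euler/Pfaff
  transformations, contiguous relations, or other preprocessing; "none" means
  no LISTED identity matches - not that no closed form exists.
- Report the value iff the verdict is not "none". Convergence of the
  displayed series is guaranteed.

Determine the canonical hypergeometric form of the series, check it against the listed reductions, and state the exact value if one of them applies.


This is 12/7 * 2F1(-11/2, 3; 19/2; -1) in reduced canonical form. Verdict (x = -1): the Kummer evaluation I3 applies (x = -1; c = 19/2 equals 1+a-b for upper {-11/2, 3}: listed pattern). Exact value: (328185/114688) * pi.

Key step: t_0 being 12/7, factor the ratio over Q (prefactor 12/7): negated roots = parameters.
Consecutive-term ratio: r(k) = (-1) * (k-11/2) (k+3) / [(k+19/2) (k+1)] - rational in k. x = (-1); t_0 = 12/7; negate the roots.


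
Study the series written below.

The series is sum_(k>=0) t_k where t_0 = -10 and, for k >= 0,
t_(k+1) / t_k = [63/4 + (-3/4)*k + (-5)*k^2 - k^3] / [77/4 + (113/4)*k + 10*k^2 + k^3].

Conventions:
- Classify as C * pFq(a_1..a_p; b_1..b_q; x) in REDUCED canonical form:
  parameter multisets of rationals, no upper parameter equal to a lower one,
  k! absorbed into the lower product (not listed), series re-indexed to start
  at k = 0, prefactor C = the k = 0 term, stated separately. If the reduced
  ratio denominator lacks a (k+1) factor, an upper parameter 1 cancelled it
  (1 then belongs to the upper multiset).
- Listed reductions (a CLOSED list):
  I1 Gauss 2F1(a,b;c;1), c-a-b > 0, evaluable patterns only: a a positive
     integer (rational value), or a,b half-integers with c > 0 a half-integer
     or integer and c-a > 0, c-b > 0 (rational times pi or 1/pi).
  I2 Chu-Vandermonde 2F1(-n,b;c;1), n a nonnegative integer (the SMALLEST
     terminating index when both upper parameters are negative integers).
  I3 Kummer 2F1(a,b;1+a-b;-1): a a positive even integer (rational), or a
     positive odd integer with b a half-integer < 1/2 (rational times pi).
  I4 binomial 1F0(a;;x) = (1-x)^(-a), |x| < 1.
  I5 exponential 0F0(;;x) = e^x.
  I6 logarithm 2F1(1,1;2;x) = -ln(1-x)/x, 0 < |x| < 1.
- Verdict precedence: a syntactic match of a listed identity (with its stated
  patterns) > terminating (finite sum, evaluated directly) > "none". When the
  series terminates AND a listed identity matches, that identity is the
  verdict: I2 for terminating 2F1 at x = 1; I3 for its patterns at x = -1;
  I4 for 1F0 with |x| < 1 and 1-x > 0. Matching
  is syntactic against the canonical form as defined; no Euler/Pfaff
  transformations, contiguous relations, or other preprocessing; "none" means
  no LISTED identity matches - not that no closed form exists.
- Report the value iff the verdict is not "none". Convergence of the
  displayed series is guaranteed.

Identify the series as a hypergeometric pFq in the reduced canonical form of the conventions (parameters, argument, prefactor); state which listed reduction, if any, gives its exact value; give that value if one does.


Classification (C = -10): 2F1 with upper {-3/2, 3}, lower {11/2}, argument x = -1. Verdict: Kummer's theorem (I3) matches (x = -1; c = 11/2 equals 1+a-b for upper {-3/2, 3}: listed pattern). Value: (-1575/256) * pi.

Key observation: t_0 being -10, factor the ratio over Q (C = -10, x = -1): negated roots = parameters.
Consecutive-term ratio: r(k) = (-1) * (k-3/2) (k+3) / [(k+11/2) (k+1)] - rational; roots negated = parameters, x = (-1), C = -10.


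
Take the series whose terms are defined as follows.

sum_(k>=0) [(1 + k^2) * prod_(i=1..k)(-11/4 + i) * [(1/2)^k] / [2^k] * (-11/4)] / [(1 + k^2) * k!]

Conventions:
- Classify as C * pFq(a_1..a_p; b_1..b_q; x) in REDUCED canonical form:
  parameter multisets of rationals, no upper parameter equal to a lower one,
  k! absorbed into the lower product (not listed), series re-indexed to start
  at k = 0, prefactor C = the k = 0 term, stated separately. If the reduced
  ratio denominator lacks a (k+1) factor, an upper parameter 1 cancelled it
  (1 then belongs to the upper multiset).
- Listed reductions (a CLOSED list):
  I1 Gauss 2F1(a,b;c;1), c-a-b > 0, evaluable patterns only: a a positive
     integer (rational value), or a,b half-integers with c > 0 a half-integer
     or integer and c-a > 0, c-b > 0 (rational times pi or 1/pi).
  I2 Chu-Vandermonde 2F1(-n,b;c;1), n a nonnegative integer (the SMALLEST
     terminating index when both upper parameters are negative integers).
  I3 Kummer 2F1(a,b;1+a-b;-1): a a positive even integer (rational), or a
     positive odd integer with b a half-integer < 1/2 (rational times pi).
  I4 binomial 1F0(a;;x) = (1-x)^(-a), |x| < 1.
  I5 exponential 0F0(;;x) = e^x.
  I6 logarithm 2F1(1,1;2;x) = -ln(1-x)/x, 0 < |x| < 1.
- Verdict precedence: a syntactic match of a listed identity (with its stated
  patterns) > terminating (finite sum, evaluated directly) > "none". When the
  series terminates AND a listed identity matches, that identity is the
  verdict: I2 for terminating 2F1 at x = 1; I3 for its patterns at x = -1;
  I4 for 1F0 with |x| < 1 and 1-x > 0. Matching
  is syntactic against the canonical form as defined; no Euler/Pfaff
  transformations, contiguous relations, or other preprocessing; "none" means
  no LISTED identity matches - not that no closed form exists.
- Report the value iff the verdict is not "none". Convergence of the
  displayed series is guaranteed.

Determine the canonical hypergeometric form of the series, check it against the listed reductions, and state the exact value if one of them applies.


At argument 1/4: a 1F0 with upper {-7/4}, lower {-}, scaled by C = -11/4. Verdict at x = 1/4: the binomial series (I4) matches (the 1F0 binomial series: exponent 7/4, x = 1/4). Its exact value is (-11/4) * (3/4)^(7/4).

Key observation: t_0 being -11/4, the two k-th powers (C = -11/4) combine into one argument.
Step ratio: r(k) = (1/4) * (k-7/4) / [(k+1)] - rational in k. x = (1/4); t_0 = -11/4; negate the roots.
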